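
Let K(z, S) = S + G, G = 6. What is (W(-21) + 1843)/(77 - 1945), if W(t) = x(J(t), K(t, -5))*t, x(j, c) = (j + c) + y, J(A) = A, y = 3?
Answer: -550/467 ≈ -1.1777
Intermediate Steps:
K(z, S) = 6 + S (K(z, S) = S + 6 = 6 + S)
x(j, c) = 3 + c + j (x(j, c) = (j + c) + 3 = (c + j) + 3 = 3 + c + j)
W(t) = t*(4 + t) (W(t) = (3 + (6 - 5) + t)*t = (3 + 1 + t)*t = (4 + t)*t = t*(4 + t))
(W(-21) + 1843)/(77 - 1945) = (-21*(4 - 21) + 1843)/(77 - 1945) = (-21*(-17) + 1843)/(-1868) = (357 + 1843)*(-1/1868) = 2200*(-1/1868) = -550/467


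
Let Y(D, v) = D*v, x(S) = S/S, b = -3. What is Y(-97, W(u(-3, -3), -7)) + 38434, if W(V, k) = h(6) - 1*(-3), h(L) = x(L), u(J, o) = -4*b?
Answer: 38046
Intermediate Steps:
x(S) = 1
u(J, o) = 12 (u(J, o) = -4*(-3) = 12)
h(L) = 1
W(V, k) = 4 (W(V, k) = 1 - 1*(-3) = 1 + 3 = 4)
Y(-97, W(u(-3, -3), -7)) + 38434 = -97*4 + 38434 = -388 + 38434 = 38046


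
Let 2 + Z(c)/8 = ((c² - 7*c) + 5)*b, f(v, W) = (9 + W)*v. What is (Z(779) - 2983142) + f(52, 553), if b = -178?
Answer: -859337566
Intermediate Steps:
f(v, W) = v*(9 + W)
Z(c) = -7136 - 1424*c² + 9968*c (Z(c) = -16 + 8*(((c² - 7*c) + 5)*(-178)) = -16 + 8*((5 + c² - 7*c)*(-178)) = -16 + 8*(-890 - 178*c² + 1246*c) = -16 + (-7120 - 1424*c² + 9968*c) = -7136 - 1424*c² + 9968*c)
(Z(779) - 2983142) + f(52, 553) = ((-7136 - 1424*779² + 9968*779) - 2983142) + 52*(9 + 553) = ((-7136 - 1424*606841 + 7765072) - 2983142) + 52*562 = ((-7136 - 864141584 + 7765072) - 2983142) + 29224 = (-856383648 - 2983142) + 29224 = -859366790 + 29224 = -859337566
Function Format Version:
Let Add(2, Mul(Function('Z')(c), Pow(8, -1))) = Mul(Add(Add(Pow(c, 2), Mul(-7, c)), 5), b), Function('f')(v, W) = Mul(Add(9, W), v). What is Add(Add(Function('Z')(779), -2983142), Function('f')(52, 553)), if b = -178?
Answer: -859337566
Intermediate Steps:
Function('f')(v, W) = Mul(v, Add(9, W))
Function('Z')(c) = Add(-7136, Mul(-1424, Pow(c, 2)), Mul(9968, c)) (Function('Z')(c) = Add(-16, Mul(8, Mul(Add(Add(Pow(c, 2), Mul(-7, c)), 5), -178))) = Add(-16, Mul(8, Mul(Add(5, Pow(c, 2), Mul(-7, c)), -178))) = Add(-16, Mul(8, Add(-890, Mul(-178, Pow(c, 2)), Mul(1246, c)))) = Add(-16, Add(-7120, Mul(-1424, Pow(c, 2)), Mul(9968, c))) = Add(-7136, Mul(-1424, Pow(c, 2)), Mul(9968, c)))
Add(Add(Function('Z')(779), -2983142), Function('f')(52, 553)) = Add(Add(Add(-7136, Mul(-1424, Pow(779, 2)), Mul(9968, 779)), -2983142), Mul(52, Add(9, 553))) = Add(Add(Add(-7136, Mul(-1424, 606841), 7765072), -2983142), Mul(52, 562)) = Add(Add(Add(-7136, -864141584, 7765072), -2983142), 29224) = Add(Add(-856383648, -2983142), 29224) = Add(-859366790, 29224) = -859337566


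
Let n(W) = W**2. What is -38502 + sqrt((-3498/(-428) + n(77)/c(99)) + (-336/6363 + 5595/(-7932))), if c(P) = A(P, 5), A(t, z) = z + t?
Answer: -38502 + sqrt(80004123966765141390)/1114374612 ≈ -38494.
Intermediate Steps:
A(t, z) = t + z
c(P) = 5 + P (c(P) = P + 5 = 5 + P)
-38502 + sqrt((-3498/(-428) + n(77)/c(99)) + (-336/6363 + 5595/(-7932))) = -38502 + sqrt((-3498/(-428) + 77**2/(5 + 99)) + (-336/6363 + 5595/(-7932))) = -38502 + sqrt((-3498*(-1/428) + 5929/104) + (-336*1/6363 + 5595*(-1/7932))) = -38502 + sqrt((1749/214 + 5929*(1/104)) + (-16/303 - 1865/2644)) = -38502 + sqrt((1749/214 + 5929/104) - 607399/801132) = -38502 + sqrt(725351/11128 - 607399/801132) = -38502 + sqrt(143585690315/2228749224) = -38502 + sqrt(80004123966765141390)/1114374612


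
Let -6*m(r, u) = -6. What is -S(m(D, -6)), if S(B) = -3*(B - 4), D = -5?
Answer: -9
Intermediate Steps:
m(r, u) = 1 (m(r, u) = -⅙*(-6) = 1)
S(B) = 12 - 3*B (S(B) = -3*(-4 + B) = 12 - 3*B)
-S(m(D, -6)) = -(12 - 3*1) = -(12 - 3) = -1*9 = -9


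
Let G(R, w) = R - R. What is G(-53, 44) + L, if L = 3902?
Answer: 3902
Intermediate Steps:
G(R, w) = 0
G(-53, 44) + L = 0 + 3902 = 3902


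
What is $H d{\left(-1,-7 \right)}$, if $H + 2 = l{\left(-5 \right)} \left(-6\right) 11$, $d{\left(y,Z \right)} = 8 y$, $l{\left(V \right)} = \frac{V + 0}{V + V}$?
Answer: $280$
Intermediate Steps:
$l{\left(V \right)} = \frac{1}{2}$ ($l{\left(V \right)} = \frac{V}{2 V} = V \frac{1}{2 V} = \frac{1}{2}$)
$H = -35$ ($H = -2 + \frac{1}{2} \left(-6\right) 11 = -2 - 33 = -35$)
$H d{\left(-1,-7 \right)} = - 35 \cdot 8 \left(-1\right) = \left(-35\right) \left(-8\right) = 280$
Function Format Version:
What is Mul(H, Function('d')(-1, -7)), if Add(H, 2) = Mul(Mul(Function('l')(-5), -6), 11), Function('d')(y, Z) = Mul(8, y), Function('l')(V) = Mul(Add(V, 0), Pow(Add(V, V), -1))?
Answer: 280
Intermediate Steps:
Function('l')(V) = Rational(1, 2) (Function('l')(V) = Mul(V, Pow(Mul(2, V), -1)) = Mul(V, Mul(Rational(1, 2), Pow(V, -1))) = Rational(1, 2))
H = -35 (H = Add(-2, Mul(Mul(Rational(1, 2), -6), 11)) = Add(-2, Mul(-3, 11)) = Add(-2, -33) = -35)
Mul(H, Function('d')(-1, -7)) = Mul(-35, Mul(8, -1)) = Mul(-35, -8) = 280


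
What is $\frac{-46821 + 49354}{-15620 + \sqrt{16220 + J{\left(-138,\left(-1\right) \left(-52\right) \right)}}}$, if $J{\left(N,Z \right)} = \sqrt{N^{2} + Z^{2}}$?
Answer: $- \frac{2533}{15620 - \sqrt{16220 + 2 \sqrt{5437}}} \approx -0.1635$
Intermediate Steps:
$\frac{-46821 + 49354}{-15620 + \sqrt{16220 + J{\left(-138,\left(-1\right) \left(-52\right) \right)}}} = \frac{-46821 + 49354}{-15620 + \sqrt{16220 + \sqrt{\left(-138\right)^{2} + \left(\left(-1\right) \left(-52\right)\right)^{2}}}} = \frac{2533}{-15620 + \sqrt{16220 + \sqrt{19044 + 52^{2}}}} = \frac{2533}{-15620 + \sqrt{16220 + \sqrt{19044 + 2704}}} = \frac{2533}{-15620 + \sqrt{16220 + \sqrt{21748}}} = \frac{2533}{-15620 + \sqrt{16220 + 2 \sqrt{5437}}}$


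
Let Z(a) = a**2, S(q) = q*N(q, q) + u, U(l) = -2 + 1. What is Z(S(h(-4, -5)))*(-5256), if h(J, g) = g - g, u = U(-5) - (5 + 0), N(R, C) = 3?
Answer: -189216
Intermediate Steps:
U(l) = -1
u = -6 (u = -1 - (5 + 0) = -1 - 1*5 = -1 - 5 = -6)
h(J, g) = 0
S(q) = -6 + 3*q (S(q) = q*3 - 6 = 3*q - 6 = -6 + 3*q)
Z(S(h(-4, -5)))*(-5256) = (-6 + 3*0)**2*(-5256) = (-6 + 0)**2*(-5256) = (-6)**2*(-5256) = 36*(-5256) = -189216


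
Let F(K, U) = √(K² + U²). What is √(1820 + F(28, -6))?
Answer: √(1820 + 2*√205) ≈ 42.996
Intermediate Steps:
√(1820 + F(28, -6)) = √(1820 + √(28² + (-6)²)) = √(1820 + √(784 + 36)) = √(1820 + √820) = √(1820 + 2*√205)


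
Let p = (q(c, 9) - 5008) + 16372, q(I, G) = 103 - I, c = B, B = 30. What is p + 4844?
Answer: 16281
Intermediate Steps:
c = 30
p = 11437 (p = ((103 - 1*30) - 5008) + 16372 = ((103 - 30) - 5008) + 16372 = (73 - 5008) + 16372 = -4935 + 16372 = 11437)
p + 4844 = 11437 + 4844 = 16281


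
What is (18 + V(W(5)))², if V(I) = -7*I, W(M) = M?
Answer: 289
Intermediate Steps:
(18 + V(W(5)))² = (18 - 7*5)² = (18 - 35)² = (-17)² = 289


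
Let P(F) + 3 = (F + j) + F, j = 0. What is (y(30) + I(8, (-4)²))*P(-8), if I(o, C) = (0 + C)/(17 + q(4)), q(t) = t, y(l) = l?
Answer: -12274/21 ≈ -584.48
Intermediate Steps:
P(F) = -3 + 2*F (P(F) = -3 + ((F + 0) + F) = -3 + (F + F) = -3 + 2*F)
I(o, C) = C/21 (I(o, C) = (0 + C)/(17 + 4) = C/21)
(y(30) + I(8, (-4)²))*P(-8) = (30 + (1/21)*(-4)²)*(-3 + 2*(-8)) = (30 + (1/21)*16)*(-3 - 16) = (30 + 16/21)*(-19) = (646/21)*(-19) = -12274/21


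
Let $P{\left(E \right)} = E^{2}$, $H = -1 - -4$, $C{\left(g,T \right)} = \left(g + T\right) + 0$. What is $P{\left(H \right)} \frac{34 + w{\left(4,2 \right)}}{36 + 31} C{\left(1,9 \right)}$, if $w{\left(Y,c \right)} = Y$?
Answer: $\frac{3420}{67} \approx 51.045$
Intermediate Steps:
$C{\left(g,T \right)} = T + g$ ($C{\left(g,T \right)} = \left(T + g\right) + 0 = T + g$)
$H = 3$ ($H = -1 + 4 = 3$)
$P{\left(H \right)} \frac{34 + w{\left(4,2 \right)}}{36 + 31} C{\left(1,9 \right)} = 3^{2} \frac{34 + 4}{36 + 31} \left(9 + 1\right) = 9 \cdot \frac{38}{67} \cdot 10 = \frac{342}{67} \cdot 10 = \frac{3420}{67}$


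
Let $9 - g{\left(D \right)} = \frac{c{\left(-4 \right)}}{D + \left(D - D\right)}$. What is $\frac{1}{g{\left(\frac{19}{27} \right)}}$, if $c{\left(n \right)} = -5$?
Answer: $\frac{19}{306} \approx 0.062091$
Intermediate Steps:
$g{\left(D \right)} = 9 + \frac{5}{D}$ ($g{\left(D \right)} = 9 - - \frac{5}{D + \left(D - D\right)} = 9 - - \frac{5}{D + 0} = 9 - - \frac{5}{D} = 9 + \frac{5}{D}$)
$\frac{1}{g{\left(\frac{19}{27} \right)}} = \frac{1}{9 + \frac{5}{19 \cdot \frac{1}{27}}} = \frac{1}{9 + \frac{5}{\frac{19}{27}}} = \frac{1}{9 + 5 \cdot \frac{27}{19}} = \frac{1}{9 + \frac{135}{19}} = \frac{1}{\frac{306}{19}} = \frac{19}{306}$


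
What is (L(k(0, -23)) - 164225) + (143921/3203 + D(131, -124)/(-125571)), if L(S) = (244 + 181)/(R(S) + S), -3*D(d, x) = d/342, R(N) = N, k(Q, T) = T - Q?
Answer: -779177422024633259/4745603969487 ≈ -1.6419e+5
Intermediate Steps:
D(d, x) = -d/1026 (D(d, x) = -d/(3*342) = -d/1026)
L(S) = 425/(2*S) (L(S) = (244 + 181)/(S + S) = 425/((2*S)) = 425*(1/(2*S)) = 425/(2*S))
(L(k(0, -23)) - 164225) + (143921/3203 + D(131, -124)/(-125571)) = (425/(2*(-23 - 1*0)) - 164225) + (143921/3203 - 1/1026*131/(-125571)) = (425/(2*(-23 + 0)) - 164225) + (143921*(1/3203) - 131/1026*(-1/125571)) = ((425/2)/(-23) - 164225) + (143921/3203 + 131/128835846) = ((425/2)*(-1/23) - 164225) + 18542184211759/412661214738 = (-425/46 - 164225) + 18542184211759/412661214738 = -7554775/46 + 18542184211759/412661214738 = -779177422024633259/4745603969487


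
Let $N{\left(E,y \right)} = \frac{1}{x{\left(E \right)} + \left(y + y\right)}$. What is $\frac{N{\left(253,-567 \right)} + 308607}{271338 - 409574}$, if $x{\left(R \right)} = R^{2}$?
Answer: $- \frac{9701832563}{4345794250} \approx -2.2325$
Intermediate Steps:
$N{\left(E,y \right)} = \frac{1}{E^{2} + 2 y}$ ($N{\left(E,y \right)} = \frac{1}{E^{2} + \left(y + y\right)} = \frac{1}{E^{2} + 2 y}$)
$\frac{N{\left(253,-567 \right)} + 308607}{271338 - 409574} = \frac{\frac{1}{253^{2} + 2 \left(-567\right)} + 308607}{271338 - 409574} = \frac{\frac{1}{64009 - 1134} + 308607}{-138236} = \left(\frac{1}{62875} + 308607\right) \left(- \frac{1}{138236}\right) = \frac{19403665126}{62875} \left(- \frac{1}{138236}\right) = - \frac{9701832563}{4345794250}$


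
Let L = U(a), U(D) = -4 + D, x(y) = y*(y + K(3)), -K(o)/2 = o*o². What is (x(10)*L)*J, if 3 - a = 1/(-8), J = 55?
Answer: 21175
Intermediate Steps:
K(o) = -2*o³ (K(o) = -2*o*o² = -2*o³)
a = 25/8 (a = 3 - 1/(-8) = 3 - 1*(-⅛) = 3 + ⅛ = 25/8 ≈ 3.1250)
x(y) = y*(-54 + y) (x(y) = y*(y - 2*3³) = y*(y - 2*27) = y*(y - 54) = y*(-54 + y))
L = -7/8 (L = -4 + 25/8 = -7/8 ≈ -0.87500)
(x(10)*L)*J = ((10*(-54 + 10))*(-7/8))*55 = ((10*(-44))*(-7/8))*55 = -440*(-7/8)*55 = 385*55 = 21175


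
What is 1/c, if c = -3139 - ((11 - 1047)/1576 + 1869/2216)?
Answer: -436552/1370417949 ≈ -0.00031855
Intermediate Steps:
c = -1370417949/436552 (c = -3139 - (-1036*1/1576 + 1869*(1/2216)) = -3139 - (-259/394 + 1869/2216) = -3139 - 1*81221/436552 = -3139 - 81221/436552 = -1370417949/436552 ≈ -3139.2)
1/c = 1/(-1370417949/436552) = -436552/1370417949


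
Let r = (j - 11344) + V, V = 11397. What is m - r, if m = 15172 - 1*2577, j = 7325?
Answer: 5217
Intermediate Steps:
m = 12595 (m = 15172 - 2577 = 12595)
r = 7378 (r = (7325 - 11344) + 11397 = -4019 + 11397 = 7378)
m - r = 12595 - 1*7378 = 12595 - 7378 = 5217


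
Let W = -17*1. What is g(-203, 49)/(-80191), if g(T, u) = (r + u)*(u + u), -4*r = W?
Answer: -10437/160382 ≈ -0.065076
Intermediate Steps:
W = -17
r = 17/4 (r = -1/4*(-17) = 17/4 ≈ 4.2500)
g(T, u) = 2*u*(17/4 + u) (g(T, u) = (17/4 + u)*(u + u) = (17/4 + u)*(2*u) = 2*u*(17/4 + u))
g(-203, 49)/(-80191) = ((1/2)*49*(17 + 4*49))/(-80191) = ((1/2)*49*(17 + 196))*(-1/80191) = ((1/2)*49*213)*(-1/80191) = (10437/2)*(-1/80191) = -10437/160382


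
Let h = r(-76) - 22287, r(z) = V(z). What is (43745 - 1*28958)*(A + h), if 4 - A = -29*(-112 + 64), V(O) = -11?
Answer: -350244882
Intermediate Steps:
A = -1388 (A = 4 - (-29)*(-112 + 64) = 4 - (-29)*(-48) = 4 - 1*1392 = 4 - 1392 = -1388)
r(z) = -11
h = -22298 (h = -11 - 22287 = -22298)
(43745 - 1*28958)*(A + h) = (43745 - 1*28958)*(-1388 - 22298) = (43745 - 28958)*(-23686) = 14787*(-23686) = -350244882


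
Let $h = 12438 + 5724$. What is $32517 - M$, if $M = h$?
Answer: $14355$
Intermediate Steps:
$h = 18162$
$M = 18162$
$32517 - M = 32517 - 18162 = 14355$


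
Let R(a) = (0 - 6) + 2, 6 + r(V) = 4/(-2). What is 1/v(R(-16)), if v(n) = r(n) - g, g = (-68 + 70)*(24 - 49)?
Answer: 1/42 ≈ 0.023810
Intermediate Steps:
r(V) = -8 (r(V) = -6 + 4/(-2) = -6 + 4*(-½) = -6 - 2 = -8)
g = -50 (g = 2*(-25) = -50)
R(a) = -4 (R(a) = -6 + 2 = -4)
v(n) = 42 (v(n) = -8 - 1*(-50) = -8 + 50 = 42)
1/v(R(-16)) = 1/42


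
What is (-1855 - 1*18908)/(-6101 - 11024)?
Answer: 20763/17125 ≈ 1.2124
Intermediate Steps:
(-1855 - 1*18908)/(-6101 - 11024) = (-1855 - 18908)/(-17125) = -20763*(-1/17125) = 20763/17125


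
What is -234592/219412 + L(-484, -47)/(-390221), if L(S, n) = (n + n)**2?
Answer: -23370362316/21404792513 ≈ -1.0918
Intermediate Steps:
L(S, n) = 4*n**2 (L(S, n) = (2*n)**2 = 4*n**2)
-234592/219412 + L(-484, -47)/(-390221) = -234592/219412 + (4*(-47)**2)/(-390221) = -234592*1/219412 + (4*2209)*(-1/390221) = -58648/54853 + 8836*(-1/390221) = -58648/54853 - 8836/390221 = -23370362316/21404792513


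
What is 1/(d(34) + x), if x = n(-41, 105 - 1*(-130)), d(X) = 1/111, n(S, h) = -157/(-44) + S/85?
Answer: 415140/1284791 ≈ 0.32312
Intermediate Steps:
n(S, h) = 157/44 + S/85 (n(S, h) = -157*(-1/44) + S*(1/85) = 157/44 + S/85)
d(X) = 1/111
x = 11541/3740 (x = 157/44 + (1/85)*(-41) = 157/44 - 41/85 = 11541/3740 ≈ 3.0858)
1/(d(34) + x) = 1/(1/111 + 11541/3740) = 1/(1284791/415140) = 415140/1284791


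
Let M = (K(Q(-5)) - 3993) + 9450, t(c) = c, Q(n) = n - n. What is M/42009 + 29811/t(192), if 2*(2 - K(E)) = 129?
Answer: 417788681/2688576 ≈ 155.39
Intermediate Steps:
Q(n) = 0
K(E) = -125/2 (K(E) = 2 - 1/2*129 = 2 - 129/2 = -125/2)
M = 10789/2 (M = (-125/2 - 3993) + 9450 = -8111/2 + 9450 = 10789/2 ≈ 5394.5)
M/42009 + 29811/t(192) = (10789/2)/42009 + 29811/192 = (10789/2)*(1/42009) + 29811*(1/192) = 10789/84018 + 9937/64 = 417788681/2688576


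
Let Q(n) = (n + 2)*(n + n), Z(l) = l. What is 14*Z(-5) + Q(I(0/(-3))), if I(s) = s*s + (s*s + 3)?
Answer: -40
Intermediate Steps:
I(s) = 3 + 2*s**2 (I(s) = s**2 + (s**2 + 3) = s**2 + (3 + s**2) = 3 + 2*s**2)
Q(n) = 2*n*(2 + n) (Q(n) = (2 + n)*(2*n) = 2*n*(2 + n))
14*Z(-5) + Q(I(0/(-3))) = 14*(-5) + 2*(3 + 2*(0/(-3))**2)*(2 + (3 + 2*(0/(-3))**2)) = -70 + 2*(3 + 2*(0*(-1/3))**2)*(2 + (3 + 2*(0*(-1/3))**2)) = -70 + 2*(3 + 2*0**2)*(2 + (3 + 2*0**2)) = -70 + 2*(3 + 2*0)*(2 + (3 + 2*0)) = -70 + 2*(3 + 0)*(2 + (3 + 0)) = -70 + 2*3*(2 + 3) = -70 + 2*3*5 = -70 + 30 = -40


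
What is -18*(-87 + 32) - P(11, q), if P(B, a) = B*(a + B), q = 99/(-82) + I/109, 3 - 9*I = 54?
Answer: 23672803/26814 ≈ 882.85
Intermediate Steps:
I = -17/3 (I = ⅓ - ⅑*54 = ⅓ - 6 = -17/3 ≈ -5.6667)
q = -33767/26814 (q = 99/(-82) - 17/3/109 = 99*(-1/82) - 17/3*1/109 = -99/82 - 17/327 = -33767/26814 ≈ -1.2593)
P(B, a) = B*(B + a)
-18*(-87 + 32) - P(11, q) = -18*(-87 + 32) - 11*(11 - 33767/26814) = -18*(-55) - 11*261187/26814 = 990 - 1*2873057/26814 = 990 - 2873057/26814 = 23672803/26814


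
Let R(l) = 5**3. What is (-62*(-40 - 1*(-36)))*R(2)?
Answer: 31000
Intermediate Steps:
R(l) = 125
(-62*(-40 - 1*(-36)))*R(2) = -62*(-40 - 1*(-36))*125 = -62*(-40 + 36)*125 = -62*(-4)*125 = 248*125 = 31000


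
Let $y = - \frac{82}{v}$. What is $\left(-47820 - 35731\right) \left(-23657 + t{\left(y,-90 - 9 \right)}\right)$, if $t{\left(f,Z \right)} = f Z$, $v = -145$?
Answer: $\frac{287280338033}{145} \approx 1.9812 \cdot 10^{9}$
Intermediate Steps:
$y = \frac{82}{145}$ ($y = - \frac{82}{-145} = \left(-82\right) \left(- \frac{1}{145}\right) = \frac{82}{145} \approx 0.56552$)
$t{\left(f,Z \right)} = Z f$
$\left(-47820 - 35731\right) \left(-23657 + t{\left(y,-90 - 9 \right)}\right) = \left(-47820 - 35731\right) \left(-23657 + \left(-90 - 9\right) \frac{82}{145}\right) = - 83551 \left(-23657 + \left(-90 - 9\right) \frac{82}{145}\right) = - 83551 \left(-23657 - \frac{8118}{145}\right) = \left(-83551\right) \left(- \frac{3438383}{145}\right) = \frac{287280338033}{145}$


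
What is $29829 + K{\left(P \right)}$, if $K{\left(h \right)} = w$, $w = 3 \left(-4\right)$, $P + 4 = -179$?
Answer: $29817$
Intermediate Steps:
$P = -183$ ($P = -4 - 179 = -183$)
$w = -12$
$K{\left(h \right)} = -12$
$29829 + K{\left(P \right)} = 29829 - 12 = 29817$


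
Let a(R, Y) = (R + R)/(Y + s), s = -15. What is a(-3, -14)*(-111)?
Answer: -666/29 ≈ -22.966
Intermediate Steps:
a(R, Y) = 2*R/(-15 + Y) (a(R, Y) = (R + R)/(Y - 15) = (2*R)/(-15 + Y) = 2*R/(-15 + Y))
a(-3, -14)*(-111) = (2*(-3)/(-15 - 14))*(-111) = (2*(-3)/(-29))*(-111) = (2*(-3)*(-1/29))*(-111) = (6/29)*(-111) = -666/29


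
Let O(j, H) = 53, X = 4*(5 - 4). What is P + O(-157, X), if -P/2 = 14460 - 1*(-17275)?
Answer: -63417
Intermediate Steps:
X = 4 (X = 4*1 = 4)
P = -63470 (P = -2*(14460 - 1*(-17275)) = -2*(14460 + 17275) = -2*31735 = -63470)
P + O(-157, X) = -63470 + 53 = -63417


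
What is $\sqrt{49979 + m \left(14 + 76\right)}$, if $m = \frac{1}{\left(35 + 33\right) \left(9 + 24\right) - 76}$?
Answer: $\frac{\sqrt{14682043151}}{542} \approx 223.56$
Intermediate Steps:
$m = \frac{1}{2168}$ ($m = \frac{1}{68 \cdot 33 - 76} = \frac{1}{2244 - 76} = \frac{1}{2168} \approx 0.00046125$)
$\sqrt{49979 + m \left(14 + 76\right)} = \sqrt{49979 + \frac{14 + 76}{2168}} = \sqrt{49979 + \frac{1}{2168} \cdot 90} = \sqrt{49979 + \frac{45}{1084}} = \sqrt{\frac{54177281}{1084}} = \frac{\sqrt{14682043151}}{542}$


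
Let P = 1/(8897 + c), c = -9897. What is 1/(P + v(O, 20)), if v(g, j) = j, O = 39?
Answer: 1000/19999 ≈ 0.050003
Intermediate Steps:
P = -1/1000 (P = 1/(8897 - 9897) = 1/(-1000) = -1/1000 ≈ -0.0010000)
1/(P + v(O, 20)) = 1/(-1/1000 + 20) = 1/(19999/1000) = 1000/19999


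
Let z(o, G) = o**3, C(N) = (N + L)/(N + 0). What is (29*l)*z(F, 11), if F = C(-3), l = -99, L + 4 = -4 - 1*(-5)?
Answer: -22968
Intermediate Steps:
L = -3 (L = -4 + (-4 - 1*(-5)) = -4 + (-4 + 5) = -4 + 1 = -3)
C(N) = (-3 + N)/N (C(N) = (N - 3)/(N + 0) = (-3 + N)/N)
F = 2 (F = (-3 - 3)/(-3) = -1/3*(-6) = 2)
(29*l)*z(F, 11) = (29*(-99))*2**3 = -2871*8 = -22968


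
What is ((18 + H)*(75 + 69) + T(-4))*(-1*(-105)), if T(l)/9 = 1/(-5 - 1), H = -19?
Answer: -30555/2 ≈ -15278.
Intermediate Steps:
T(l) = -3/2 (T(l) = 9/(-5 - 1) = 9/(-6) = 9*(-1/6) = -3/2)
((18 + H)*(75 + 69) + T(-4))*(-1*(-105)) = ((18 - 19)*(75 + 69) - 3/2)*(-1*(-105)) = (-1*144 - 3/2)*105 = (-144 - 3/2)*105 = -291/2*105 = -30555/2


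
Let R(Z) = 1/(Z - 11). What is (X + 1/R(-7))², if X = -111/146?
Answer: 7502121/21316 ≈ 351.95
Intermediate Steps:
R(Z) = 1/(-11 + Z)
X = -111/146 (X = -111*1/146 = -111/146 ≈ -0.76027)
(X + 1/R(-7))² = (-111/146 + 1/(1/(-11 - 7)))² = (-111/146 + 1/(1/(-18)))² = (-111/146 + 1/(-1/18))² = (-111/146 - 18)² = (-2739/146)² = 7502121/21316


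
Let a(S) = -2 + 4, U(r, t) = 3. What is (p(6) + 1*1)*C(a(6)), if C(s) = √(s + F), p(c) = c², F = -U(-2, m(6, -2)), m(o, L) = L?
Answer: 37*I ≈ 37.0*I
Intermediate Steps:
F = -3 (F = -1*3 = -3)
a(S) = 2
C(s) = √(-3 + s) (C(s) = √(s - 3) = √(-3 + s))
(p(6) + 1*1)*C(a(6)) = (6² + 1*1)*√(-3 + 2) = (36 + 1)*√(-1) = 37*I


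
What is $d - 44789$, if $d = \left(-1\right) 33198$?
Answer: $-77987$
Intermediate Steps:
$d = -33198$
$d - 44789 = -33198 - 44789 = -77987$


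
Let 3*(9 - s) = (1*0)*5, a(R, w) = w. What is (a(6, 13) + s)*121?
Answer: 2662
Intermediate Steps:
s = 9 (s = 9 - 1*0*5/3 = 9 - 0*5 = 9 - ⅓*0 = 9 + 0 = 9)
(a(6, 13) + s)*121 = (13 + 9)*121 = 22*121 = 2662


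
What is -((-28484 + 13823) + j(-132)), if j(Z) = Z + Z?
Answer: 14925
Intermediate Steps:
j(Z) = 2*Z
-((-28484 + 13823) + j(-132)) = -((-28484 + 13823) + 2*(-132)) = -(-14661 - 264) = -1*(-14925) = 14925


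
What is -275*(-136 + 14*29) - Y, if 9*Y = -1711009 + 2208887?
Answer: -1166128/9 ≈ -1.2957e+5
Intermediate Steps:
Y = 497878/9 (Y = (-1711009 + 2208887)/9 = (⅑)*497878 = 497878/9 ≈ 55320.)
-275*(-136 + 14*29) - Y = -275*(-136 + 14*29) - 1*497878/9 = -275*(-136 + 406) - 497878/9 = -275*270 - 497878/9 = -74250 - 497878/9 = -1166128/9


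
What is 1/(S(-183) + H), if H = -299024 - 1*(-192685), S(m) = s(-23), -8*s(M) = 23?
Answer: -8/850735 ≈ -9.4036e-6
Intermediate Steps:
s(M) = -23/8 (s(M) = -1/8*23 = -23/8)
S(m) = -23/8
H = -106339 (H = -299024 + 192685 = -106339)
1/(S(-183) + H) = 1/(-23/8 - 106339) = 1/(-850735/8) = -8/850735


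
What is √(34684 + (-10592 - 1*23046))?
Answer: √1046 ≈ 32.342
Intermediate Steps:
√(34684 + (-10592 - 1*23046)) = √(34684 + (-10592 - 23046)) = √(34684 - 33638) = √1046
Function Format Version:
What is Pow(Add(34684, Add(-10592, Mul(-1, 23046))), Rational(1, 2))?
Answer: Pow(1046, Rational(1, 2)) ≈ 32.342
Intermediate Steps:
Pow(Add(34684, Add(-10592, Mul(-1, 23046))), Rational(1, 2)) = Pow(Add(34684, Add(-10592, -23046)), Rational(1, 2)) = Pow(Add(34684, -33638), Rational(1, 2)) = Pow(1046, Rational(1, 2))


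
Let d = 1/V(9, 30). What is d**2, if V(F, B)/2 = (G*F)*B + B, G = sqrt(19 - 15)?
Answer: 1/1299600 ≈ 7.6947e-7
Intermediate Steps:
G = 2 (G = sqrt(4) = 2)
V(F, B) = 2*B + 4*B*F (V(F, B) = 2*((2*F)*B + B) = 2*(2*B*F + B) = 2*(B + 2*B*F) = 2*B + 4*B*F)
d = 1/1140 (d = 1/(2*30*(1 + 2*9)) = 1/(2*30*(1 + 18)) = 1/(2*30*19) = 1/1140 ≈ 0.00087719)
d**2 = (1/1140)**2 = 1/1299600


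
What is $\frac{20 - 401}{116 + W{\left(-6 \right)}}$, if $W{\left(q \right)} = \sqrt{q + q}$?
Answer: $- \frac{11049}{3367} + \frac{381 i \sqrt{3}}{6734} \approx -3.2816 + 0.097997 i$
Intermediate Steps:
$W{\left(q \right)} = \sqrt{2} \sqrt{q}$ ($W{\left(q \right)} = \sqrt{2 q} = \sqrt{2} \sqrt{q}$)
$\frac{20 - 401}{116 + W{\left(-6 \right)}} = \frac{20 - 401}{116 + \sqrt{2} \sqrt{-6}} = - \frac{381}{116 + \sqrt{2} i \sqrt{6}} = - \frac{381}{116 + 2 i \sqrt{3}}$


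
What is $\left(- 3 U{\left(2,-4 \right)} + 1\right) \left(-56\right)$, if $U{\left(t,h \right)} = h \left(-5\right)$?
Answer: $3304$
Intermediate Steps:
$U{\left(t,h \right)} = - 5 h$
$\left(- 3 U{\left(2,-4 \right)} + 1\right) \left(-56\right) = \left(- 3 \left(\left(-5\right) \left(-4\right)\right) + 1\right) \left(-56\right) = \left(\left(-3\right) 20 + 1\right) \left(-56\right) = \left(-60 + 1\right) \left(-56\right) = \left(-59\right) \left(-56\right) = 3304$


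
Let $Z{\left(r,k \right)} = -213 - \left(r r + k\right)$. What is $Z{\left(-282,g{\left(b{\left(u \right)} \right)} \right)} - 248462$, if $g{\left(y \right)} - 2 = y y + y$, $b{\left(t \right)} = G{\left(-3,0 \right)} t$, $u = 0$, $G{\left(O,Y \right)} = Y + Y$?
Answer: $-328201$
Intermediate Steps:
$G{\left(O,Y \right)} = 2 Y$
$b{\left(t \right)} = 0$ ($b{\left(t \right)} = 2 \cdot 0 t = 0 t = 0$)
$g{\left(y \right)} = 2 + y + y^{2}$ ($g{\left(y \right)} = 2 + \left(y y + y\right) = 2 + \left(y^{2} + y\right) = 2 + \left(y + y^{2}\right) = 2 + y + y^{2}$)
$Z{\left(r,k \right)} = -213 - k - r^{2}$ ($Z{\left(r,k \right)} = -213 - \left(r^{2} + k\right) = -213 - \left(k + r^{2}\right) = -213 - k - r^{2}$)
$Z{\left(-282,g{\left(b{\left(u \right)} \right)} \right)} - 248462 = \left(-213 - \left(2 + 0 + 0^{2}\right) - \left(-282\right)^{2}\right) - 248462 = \left(-213 - \left(2 + 0 + 0\right) - 79524\right) - 248462 = \left(-213 - 2 - 79524\right) - 248462 = -79739 - 248462 = -328201$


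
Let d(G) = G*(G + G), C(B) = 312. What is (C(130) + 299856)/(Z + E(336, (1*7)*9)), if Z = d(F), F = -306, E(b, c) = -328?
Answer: 37521/23368 ≈ 1.6057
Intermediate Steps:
d(G) = 2*G² (d(G) = G*(2*G) = 2*G²)
Z = 187272 (Z = 2*(-306)² = 2*93636 = 187272)
(C(130) + 299856)/(Z + E(336, (1*7)*9)) = (312 + 299856)/(187272 - 328) = 300168/186944 = 300168*(1/186944) = 37521/23368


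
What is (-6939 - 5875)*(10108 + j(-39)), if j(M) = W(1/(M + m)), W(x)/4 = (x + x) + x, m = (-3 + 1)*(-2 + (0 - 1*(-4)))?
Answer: -129520336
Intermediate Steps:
m = -4 (m = -2*(-2 + (0 + 4)) = -2*(-2 + 4) = -2*2 = -4)
W(x) = 12*x (W(x) = 4*((x + x) + x) = 4*(2*x + x) = 4*(3*x) = 12*x)
j(M) = 12/(-4 + M) (j(M) = 12/(M - 4) = 12/(-4 + M))
(-6939 - 5875)*(10108 + j(-39)) = (-6939 - 5875)*(10108 + 12/(-4 - 39)) = -12814*(10108 + 12/(-43)) = -12814*(10108 + 12*(-1/43)) = -12814*(10108 - 12/43) = -12814*434632/43 = -129520336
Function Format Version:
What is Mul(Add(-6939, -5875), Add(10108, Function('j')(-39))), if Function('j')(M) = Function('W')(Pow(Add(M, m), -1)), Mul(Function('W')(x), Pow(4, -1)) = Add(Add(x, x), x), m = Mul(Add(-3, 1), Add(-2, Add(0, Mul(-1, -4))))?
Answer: -129520336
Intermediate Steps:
m = -4 (m = Mul(-2, Add(-2, Add(0, 4))) = Mul(-2, Add(-2, 4)) = Mul(-2, 2) = -4)
Function('W')(x) = Mul(12, x) (Function('W')(x) = Mul(4, Add(Add(x, x), x)) = Mul(4, Add(Mul(2, x), x)) = Mul(4, Mul(3, x)) = Mul(12, x))
Function('j')(M) = Mul(12, Pow(Add(-4, M), -1)) (Function('j')(M) = Mul(12, Pow(Add(M, -4), -1)) = Mul(12, Pow(Add(-4, M), -1)))
Mul(Add(-6939, -5875), Add(10108, Function('j')(-39))) = Mul(Add(-6939, -5875), Add(10108, Mul(12, Pow(Add(-4, -39), -1)))) = Mul(-12814, Add(10108, Mul(12, Pow(-43, -1)))) = Mul(-12814, Add(10108, Mul(12, Rational(-1, 43)))) = Mul(-12814, Add(10108, Rational(-12, 43))) = Mul(-12814, Rational(434632, 43)) = -129520336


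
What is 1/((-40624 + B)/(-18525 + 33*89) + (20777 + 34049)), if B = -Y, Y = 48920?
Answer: 1299/71226436 ≈ 1.8238e-5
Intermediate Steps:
B = -48920 (B = -1*48920 = -48920)
1/((-40624 + B)/(-18525 + 33*89) + (20777 + 34049)) = 1/((-40624 - 48920)/(-18525 + 33*89) + (20777 + 34049)) = 1/(-89544/(-18525 + 2937) + 54826) = 1/(-89544/(-15588) + 54826) = 1/(-89544*(-1/15588) + 54826) = 1/(7462/1299 + 54826) = 1/(71226436/1299) = 1299/71226436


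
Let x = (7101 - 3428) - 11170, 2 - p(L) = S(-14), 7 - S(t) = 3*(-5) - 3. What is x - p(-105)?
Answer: -7474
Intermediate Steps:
S(t) = 25 (S(t) = 7 - (3*(-5) - 3) = 7 - (-15 - 3) = 7 - 1*(-18) = 7 + 18 = 25)
p(L) = -23 (p(L) = 2 - 1*25 = 2 - 25 = -23)
x = -7497 (x = 3673 - 11170 = -7497)
x - p(-105) = -7497 - 1*(-23) = -7497 + 23 = -7474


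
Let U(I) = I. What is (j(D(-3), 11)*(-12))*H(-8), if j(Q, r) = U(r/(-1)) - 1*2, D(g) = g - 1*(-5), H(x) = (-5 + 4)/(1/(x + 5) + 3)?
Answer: -117/2 ≈ -58.500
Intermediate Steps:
H(x) = -1/(3 + 1/(5 + x)) (H(x) = -1/(1/(5 + x) + 3) = -1/(3 + 1/(5 + x)))
D(g) = 5 + g (D(g) = g + 5 = 5 + g)
j(Q, r) = -2 - r (j(Q, r) = r/(-1) - 1*2 = r*(-1) - 2 = -r - 2 = -2 - r)
(j(D(-3), 11)*(-12))*H(-8) = ((-2 - 1*11)*(-12))*((-5 - 1*(-8))/(16 + 3*(-8))) = ((-2 - 11)*(-12))*((-5 + 8)/(16 - 24)) = (-13*(-12))*(3/(-8)) = 156*(-⅛*3) = 156*(-3/8) = -117/2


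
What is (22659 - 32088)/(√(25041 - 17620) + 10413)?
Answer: -98184177/108423148 + 9429*√7421/108423148 ≈ -0.89807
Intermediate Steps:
(22659 - 32088)/(√(25041 - 17620) + 10413) = -9429/(√7421 + 10413) = -9429/(10413 + √7421)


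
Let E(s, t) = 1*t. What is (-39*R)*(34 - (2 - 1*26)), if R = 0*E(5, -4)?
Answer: 0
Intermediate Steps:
E(s, t) = t
R = 0 (R = 0*(-4) = 0)
(-39*R)*(34 - (2 - 1*26)) = (-39*0)*(34 - (2 - 1*26)) = 0*(34 - (2 - 26)) = 0*(34 - 1*(-24)) = 0*(34 + 24) = 0*58 = 0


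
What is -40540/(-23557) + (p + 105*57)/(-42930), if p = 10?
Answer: 319831597/202260402 ≈ 1.5813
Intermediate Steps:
-40540/(-23557) + (p + 105*57)/(-42930) = -40540/(-23557) + (10 + 105*57)/(-42930) = -40540*(-1/23557) + (10 + 5985)*(-1/42930) = 40540/23557 + 5995*(-1/42930) = 40540/23557 - 1199/8586 = 319831597/202260402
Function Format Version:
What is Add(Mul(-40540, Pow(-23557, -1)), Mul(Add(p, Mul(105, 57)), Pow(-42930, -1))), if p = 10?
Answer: Rational(319831597, 202260402) ≈ 1.5813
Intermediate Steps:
Add(Mul(-40540, Pow(-23557, -1)), Mul(Add(p, Mul(105, 57)), Pow(-42930, -1))) = Add(Mul(-40540, Pow(-23557, -1)), Mul(Add(10, Mul(105, 57)), Pow(-42930, -1))) = Add(Mul(-40540, Rational(-1, 23557)), Mul(Add(10, 5985), Rational(-1, 42930))) = Add(Rational(40540, 23557), Mul(5995, Rational(-1, 42930))) = Add(Rational(40540, 23557), Rational(-1199, 8586)) = Rational(319831597, 202260402)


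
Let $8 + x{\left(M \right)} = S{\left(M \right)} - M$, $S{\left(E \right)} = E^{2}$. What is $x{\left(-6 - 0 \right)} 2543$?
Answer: $86462$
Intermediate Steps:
$x{\left(M \right)} = -8 + M^{2} - M$ ($x{\left(M \right)} = -8 + \left(M^{2} - M\right) = -8 + M^{2} - M$)
$x{\left(-6 - 0 \right)} 2543 = \left(-8 + \left(-6 - 0\right)^{2} - \left(-6 - 0\right)\right) 2543 = \left(-8 + \left(-6 + 0\right)^{2} - \left(-6 + 0\right)\right) 2543 = \left(-8 + \left(-6\right)^{2} - -6\right) 2543 = \left(-8 + 36 + 6\right) 2543 = 34 \cdot 2543 = 86462$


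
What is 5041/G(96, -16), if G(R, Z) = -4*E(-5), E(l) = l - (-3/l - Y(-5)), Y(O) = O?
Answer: 25205/212 ≈ 118.89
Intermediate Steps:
E(l) = -5 + l + 3/l (E(l) = l - (-3/l - 1*(-5)) = l - (-3/l + 5) = l - (5 - 3/l) = l + (-5 + 3/l) = -5 + l + 3/l)
G(R, Z) = 212/5 (G(R, Z) = -4*(-5 - 5 + 3/(-5)) = -4*(-5 - 5 + 3*(-1/5)) = -4*(-5 - 5 - 3/5) = -4*(-53/5) = 212/5)
5041/G(96, -16) = 5041/(212/5) = 5041*(5/212) = 25205/212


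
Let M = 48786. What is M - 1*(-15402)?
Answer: 64188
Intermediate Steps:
M - 1*(-15402) = 48786 - 1*(-15402) = 48786 + 15402 = 64188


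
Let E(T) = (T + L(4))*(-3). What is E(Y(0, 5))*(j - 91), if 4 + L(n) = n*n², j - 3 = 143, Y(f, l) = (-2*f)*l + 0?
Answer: -9900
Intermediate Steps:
Y(f, l) = -2*f*l (Y(f, l) = -2*f*l + 0 = -2*f*l)
j = 146 (j = 3 + 143 = 146)
L(n) = -4 + n³ (L(n) = -4 + n*n² = -4 + n³)
E(T) = -180 - 3*T (E(T) = (T + (-4 + 4³))*(-3) = (T + (-4 + 64))*(-3) = (T + 60)*(-3) = (60 + T)*(-3) = -180 - 3*T)
E(Y(0, 5))*(j - 91) = (-180 - (-6)*0*5)*(146 - 91) = (-180 - 3*0)*55 = (-180 + 0)*55 = -180*55 = -9900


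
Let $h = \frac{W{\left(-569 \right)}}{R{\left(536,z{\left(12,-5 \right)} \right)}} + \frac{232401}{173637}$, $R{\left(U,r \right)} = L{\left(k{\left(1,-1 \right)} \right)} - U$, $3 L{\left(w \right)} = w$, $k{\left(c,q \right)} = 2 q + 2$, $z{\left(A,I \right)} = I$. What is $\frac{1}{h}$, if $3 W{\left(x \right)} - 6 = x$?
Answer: $\frac{525816}{887869} \approx 0.59222$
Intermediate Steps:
$k{\left(c,q \right)} = 2 + 2 q$
$W{\left(x \right)} = 2 + \frac{x}{3}$
$L{\left(w \right)} = \frac{w}{3}$
$R{\left(U,r \right)} = - U$ ($R{\left(U,r \right)} = \frac{2 + 2 \left(-1\right)}{3} - U = \frac{2 - 2}{3} - U = \frac{1}{3} \cdot 0 - U = 0 - U = - U$)
$h = \frac{887869}{525816}$ ($h = \frac{2 + \frac{1}{3} \left(-569\right)}{\left(-1\right) 536} + \frac{232401}{173637} = \frac{2 - \frac{569}{3}}{-536} + 232401 \cdot \frac{1}{173637} = \left(- \frac{563}{3}\right) \left(- \frac{1}{536}\right) + \frac{1313}{981} = \frac{563}{1608} + \frac{1313}{981} = \frac{887869}{525816} \approx 1.6886$)
$\frac{1}{h} = \frac{1}{\frac{887869}{525816}} = \frac{525816}{887869}$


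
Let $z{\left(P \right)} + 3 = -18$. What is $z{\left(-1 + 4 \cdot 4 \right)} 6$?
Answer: $-126$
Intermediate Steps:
$z{\left(P \right)} = -21$ ($z{\left(P \right)} = -3 - 18 = -21$)
$z{\left(-1 + 4 \cdot 4 \right)} 6 = \left(-21\right) 6 = -126$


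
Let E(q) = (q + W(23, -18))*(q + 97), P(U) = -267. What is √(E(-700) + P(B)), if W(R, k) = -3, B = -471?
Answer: √423642 ≈ 650.88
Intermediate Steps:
E(q) = (-3 + q)*(97 + q) (E(q) = (q - 3)*(q + 97) = (-3 + q)*(97 + q))
√(E(-700) + P(B)) = √((-291 + (-700)² + 94*(-700)) - 267) = √((-291 + 490000 - 65800) - 267) = √(423909 - 267) = √423642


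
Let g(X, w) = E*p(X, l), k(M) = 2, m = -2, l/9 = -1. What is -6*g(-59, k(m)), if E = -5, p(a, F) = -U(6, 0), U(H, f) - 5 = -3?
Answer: -60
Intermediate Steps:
l = -9 (l = 9*(-1) = -9)
U(H, f) = 2 (U(H, f) = 5 - 3 = 2)
p(a, F) = -2 (p(a, F) = -1*2 = -2)
g(X, w) = 10 (g(X, w) = -5*(-2) = 10)
-6*g(-59, k(m)) = -6*10 = -60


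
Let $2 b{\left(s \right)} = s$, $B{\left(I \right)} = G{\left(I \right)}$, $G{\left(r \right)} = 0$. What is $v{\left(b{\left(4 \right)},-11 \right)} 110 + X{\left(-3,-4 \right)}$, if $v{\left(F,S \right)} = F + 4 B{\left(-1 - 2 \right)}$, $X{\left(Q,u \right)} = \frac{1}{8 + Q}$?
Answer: $\frac{1101}{5} \approx 220.2$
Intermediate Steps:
$B{\left(I \right)} = 0$
$b{\left(s \right)} = \frac{s}{2}$
$v{\left(F,S \right)} = F$ ($v{\left(F,S \right)} = F + 4 \cdot 0 = F + 0 = F$)
$v{\left(b{\left(4 \right)},-11 \right)} 110 + X{\left(-3,-4 \right)} = \frac{1}{2} \cdot 4 \cdot 110 + \frac{1}{8 - 3} = 2 \cdot 110 + \frac{1}{5} = 220 + \frac{1}{5} = \frac{1101}{5}$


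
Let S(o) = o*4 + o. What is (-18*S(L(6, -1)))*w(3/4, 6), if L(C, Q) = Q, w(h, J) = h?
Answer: 135/2 ≈ 67.500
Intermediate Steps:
S(o) = 5*o (S(o) = 4*o + o = 5*o)
(-18*S(L(6, -1)))*w(3/4, 6) = (-90*(-1))*(3/4) = (-18*(-5))*(3*(¼)) = 90*(¾) = 135/2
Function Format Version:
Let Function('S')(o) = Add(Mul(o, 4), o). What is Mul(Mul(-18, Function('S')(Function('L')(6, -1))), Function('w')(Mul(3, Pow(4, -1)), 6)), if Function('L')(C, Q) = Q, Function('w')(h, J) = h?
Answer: Rational(135, 2) ≈ 67.500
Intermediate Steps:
Function('S')(o) = Mul(5, o) (Function('S')(o) = Add(Mul(4, o), o) = Mul(5, o))
Mul(Mul(-18, Function('S')(Function('L')(6, -1))), Function('w')(Mul(3, Pow(4, -1)), 6)) = Mul(Mul(-18, Mul(5, -1)), Mul(3, Pow(4, -1))) = Mul(Mul(-18, -5), Mul(3, Rational(1, 4))) = Mul(90, Rational(3, 4)) = Rational(135, 2)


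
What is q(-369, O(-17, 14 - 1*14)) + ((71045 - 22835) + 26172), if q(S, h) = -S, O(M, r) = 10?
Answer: 74751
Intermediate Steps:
q(-369, O(-17, 14 - 1*14)) + ((71045 - 22835) + 26172) = -1*(-369) + ((71045 - 22835) + 26172) = 369 + (48210 + 26172) = 369 + 74382 = 74751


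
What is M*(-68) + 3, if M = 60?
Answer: -4077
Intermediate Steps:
M*(-68) + 3 = 60*(-68) + 3 = -4080 + 3 = -4077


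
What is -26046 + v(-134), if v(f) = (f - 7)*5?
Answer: -26751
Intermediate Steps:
v(f) = -35 + 5*f (v(f) = (-7 + f)*5 = -35 + 5*f)
-26046 + v(-134) = -26046 + (-35 + 5*(-134)) = -26046 + (-35 - 670) = -26046 - 705 = -26751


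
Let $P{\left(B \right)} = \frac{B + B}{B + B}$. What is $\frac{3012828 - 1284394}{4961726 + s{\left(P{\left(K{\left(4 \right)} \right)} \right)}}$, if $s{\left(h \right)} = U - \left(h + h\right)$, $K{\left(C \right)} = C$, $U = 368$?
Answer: $\frac{864217}{2481046} \approx 0.34833$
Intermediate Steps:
$P{\left(B \right)} = 1$ ($P{\left(B \right)} = \frac{2 B}{2 B} = 2 B \frac{1}{2 B} = 1$)
$s{\left(h \right)} = 368 - 2 h$ ($s{\left(h \right)} = 368 - \left(h + h\right) = 368 - 2 h$)
$\frac{3012828 - 1284394}{4961726 + s{\left(P{\left(K{\left(4 \right)} \right)} \right)}} = \frac{3012828 - 1284394}{4961726 + \left(368 - 2\right)} = \frac{1728434}{4961726 + \left(368 - 2\right)} = \frac{1728434}{4961726 + 366} = \frac{1728434}{4962092} = 1728434 \cdot \frac{1}{4962092} = \frac{864217}{2481046}$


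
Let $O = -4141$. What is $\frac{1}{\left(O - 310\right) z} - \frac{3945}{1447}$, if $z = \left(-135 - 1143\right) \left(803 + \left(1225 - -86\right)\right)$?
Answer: $- \frac{47439536656493}{17400509390124} \approx -2.7263$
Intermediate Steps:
$z = -2701692$ ($z = - 1278 \left(803 + \left(1225 + 86\right)\right) = - 1278 \left(803 + 1311\right) = \left(-1278\right) 2114 = -2701692$)
$\frac{1}{\left(O - 310\right) z} - \frac{3945}{1447} = \frac{1}{\left(-4141 - 310\right) \left(-2701692\right)} - \frac{3945}{1447} = \frac{1}{-4451} \left(- \frac{1}{2701692}\right) - \frac{3945}{1447} = \left(- \frac{1}{4451}\right) \left(- \frac{1}{2701692}\right) - \frac{3945}{1447} = \frac{1}{12025231092} - \frac{3945}{1447} = - \frac{47439536656493}{17400509390124}$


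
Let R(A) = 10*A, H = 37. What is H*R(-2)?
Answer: -740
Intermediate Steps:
H*R(-2) = 37*(10*(-2)) = 37*(-20) = -740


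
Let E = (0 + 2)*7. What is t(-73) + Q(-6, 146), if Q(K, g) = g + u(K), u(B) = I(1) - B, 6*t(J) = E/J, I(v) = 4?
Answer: 34157/219 ≈ 155.97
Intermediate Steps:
E = 14 (E = 2*7 = 14)
t(J) = 7/(3*J) (t(J) = (14/J)/6 = 7/(3*J))
u(B) = 4 - B
Q(K, g) = 4 + g - K (Q(K, g) = g + (4 - K) = 4 + g - K)
t(-73) + Q(-6, 146) = (7/3)/(-73) + (4 + 146 - 1*(-6)) = (7/3)*(-1/73) + (4 + 146 + 6) = -7/219 + 156 = 34157/219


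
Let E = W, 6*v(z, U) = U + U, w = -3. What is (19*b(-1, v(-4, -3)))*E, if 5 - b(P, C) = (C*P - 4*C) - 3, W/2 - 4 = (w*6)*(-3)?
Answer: 6612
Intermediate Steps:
v(z, U) = U/3 (v(z, U) = (U + U)/6 = (2*U)/6 = U/3)
W = 116 (W = 8 + 2*(-3*6*(-3)) = 8 + 2*(-18*(-3)) = 8 + 2*54 = 8 + 108 = 116)
b(P, C) = 8 + 4*C - C*P (b(P, C) = 5 - ((C*P - 4*C) - 3) = 5 - ((-4*C + C*P) - 3) = 5 - (-3 - 4*C + C*P) = 5 + (3 + 4*C - C*P) = 8 + 4*C - C*P)
E = 116
(19*b(-1, v(-4, -3)))*E = (19*(8 + 4*((⅓)*(-3)) - 1*(⅓)*(-3)*(-1)))*116 = (19*(8 + 4*(-1) - 1*(-1)*(-1)))*116 = (19*(8 - 4 - 1))*116 = (19*3)*116 = 57*116 = 6612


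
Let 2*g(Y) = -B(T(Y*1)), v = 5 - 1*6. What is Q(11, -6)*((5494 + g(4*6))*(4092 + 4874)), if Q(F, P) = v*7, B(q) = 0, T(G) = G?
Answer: -344814428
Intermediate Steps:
v = -1 (v = 5 - 6 = -1)
Q(F, P) = -7 (Q(F, P) = -1*7 = -7)
g(Y) = 0 (g(Y) = (-1*0)/2 = (1/2)*0 = 0)
Q(11, -6)*((5494 + g(4*6))*(4092 + 4874)) = -7*(5494 + 0)*(4092 + 4874) = -38458*8966 = -7*49259204 = -344814428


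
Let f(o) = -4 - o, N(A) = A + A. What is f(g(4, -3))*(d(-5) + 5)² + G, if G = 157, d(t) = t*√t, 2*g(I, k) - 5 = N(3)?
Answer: 1107 + 475*I*√5 ≈ 1107.0 + 1062.1*I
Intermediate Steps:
N(A) = 2*A
g(I, k) = 11/2 (g(I, k) = 5/2 + (2*3)/2 = 5/2 + (½)*6 = 5/2 + 3 = 11/2)
d(t) = t^(3/2)
f(g(4, -3))*(d(-5) + 5)² + G = (-4 - 1*11/2)*((-5)^(3/2) + 5)² + 157 = (-4 - 11/2)*(-5*I*√5 + 5)² + 157 = -19*(5 - 5*I*√5)²/2 + 157 = 157 - 19*(5 - 5*I*√5)²/2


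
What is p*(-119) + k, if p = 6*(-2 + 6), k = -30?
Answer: -2886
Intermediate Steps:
p = 24 (p = 6*4 = 24)
p*(-119) + k = 24*(-119) - 30 = -2856 - 30 = -2886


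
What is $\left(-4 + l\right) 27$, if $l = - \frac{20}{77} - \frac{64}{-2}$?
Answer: $\frac{57672}{77} \approx 748.99$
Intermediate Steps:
$l = \frac{2444}{77}$ ($l = \left(-20\right) \frac{1}{77} - -32 = - \frac{20}{77} + 32 = \frac{2444}{77} \approx 31.74$)
$\left(-4 + l\right) 27 = \left(-4 + \frac{2444}{77}\right) 27 = \frac{2136}{77} \cdot 27 = \frac{57672}{77}$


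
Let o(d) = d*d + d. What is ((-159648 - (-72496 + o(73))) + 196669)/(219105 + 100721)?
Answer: 104115/319826 ≈ 0.32554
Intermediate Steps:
o(d) = d + d² (o(d) = d² + d = d + d²)
((-159648 - (-72496 + o(73))) + 196669)/(219105 + 100721) = ((-159648 - (-72496 + 73*(1 + 73))) + 196669)/(219105 + 100721) = ((-159648 - (-72496 + 73*74)) + 196669)/319826 = ((-159648 - (-72496 + 5402)) + 196669)*(1/319826) = ((-159648 - 1*(-67094)) + 196669)*(1/319826) = ((-159648 + 67094) + 196669)*(1/319826) = (-92554 + 196669)*(1/319826) = 104115*(1/319826) = 104115/319826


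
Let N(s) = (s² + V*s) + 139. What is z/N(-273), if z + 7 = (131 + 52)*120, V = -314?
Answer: 21953/160390 ≈ 0.13687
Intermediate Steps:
z = 21953 (z = -7 + (131 + 52)*120 = -7 + 183*120 = -7 + 21960 = 21953)
N(s) = 139 + s² - 314*s (N(s) = (s² - 314*s) + 139 = 139 + s² - 314*s)
z/N(-273) = 21953/(139 + (-273)² - 314*(-273)) = 21953/(139 + 74529 + 85722) = 21953/160390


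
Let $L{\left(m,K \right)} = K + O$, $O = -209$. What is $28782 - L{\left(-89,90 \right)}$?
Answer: $28901$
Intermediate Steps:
$L{\left(m,K \right)} = -209 + K$ ($L{\left(m,K \right)} = K - 209 = -209 + K$)
$28782 - L{\left(-89,90 \right)} = 28782 - \left(-209 + 90\right) = 28782 - -119 = 28782 + 119 = 28901$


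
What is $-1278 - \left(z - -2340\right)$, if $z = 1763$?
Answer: $-5381$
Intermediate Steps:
$-1278 - \left(z - -2340\right) = -1278 - \left(1763 - -2340\right) = -1278 - \left(1763 + 2340\right) = -1278 - 4103 = -5381$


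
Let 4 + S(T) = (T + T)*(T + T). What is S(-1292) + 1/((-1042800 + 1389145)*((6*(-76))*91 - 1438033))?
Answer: 3421504873467403259/512427471505 ≈ 6.6770e+6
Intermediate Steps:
S(T) = -4 + 4*T² (S(T) = -4 + (T + T)*(T + T) = -4 + (2*T)*(2*T) = -4 + 4*T²)
S(-1292) + 1/((-1042800 + 1389145)*((6*(-76))*91 - 1438033)) = (-4 + 4*(-1292)²) + 1/((-1042800 + 1389145)*((6*(-76))*91 - 1438033)) = (-4 + 4*1669264) + 1/(346345*(-456*91 - 1438033)) = (-4 + 6677056) + 1/(346345*(-41496 - 1438033)) = 6677052 + 1/(346345*(-1479529)) = 6677052 + 1/(-512427471505) = 6677052 - 1/512427471505 = 3421504873467403259/512427471505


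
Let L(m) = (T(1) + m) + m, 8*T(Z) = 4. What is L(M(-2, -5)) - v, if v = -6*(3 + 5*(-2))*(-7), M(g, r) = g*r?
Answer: 629/2 ≈ 314.50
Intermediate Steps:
T(Z) = ½ (T(Z) = (⅛)*4 = ½)
L(m) = ½ + 2*m (L(m) = (½ + m) + m = ½ + 2*m)
v = -294 (v = -6*(3 - 10)*(-7) = -6*(-7)*(-7) = 42*(-7) = -294)
L(M(-2, -5)) - v = (½ + 2*(-2*(-5))) - 1*(-294) = (½ + 2*10) + 294 = (½ + 20) + 294 = 41/2 + 294 = 629/2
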